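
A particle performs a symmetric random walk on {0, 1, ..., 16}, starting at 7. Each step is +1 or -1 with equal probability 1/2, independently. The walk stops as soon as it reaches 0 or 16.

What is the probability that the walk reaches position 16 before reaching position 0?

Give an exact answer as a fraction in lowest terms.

Symmetric walk (p = 1/2): the harmonic-function argument gives P(hit 16 before 0 | start at 7) = a/N.
P = 7/16 = 7/16

Answer: 7/16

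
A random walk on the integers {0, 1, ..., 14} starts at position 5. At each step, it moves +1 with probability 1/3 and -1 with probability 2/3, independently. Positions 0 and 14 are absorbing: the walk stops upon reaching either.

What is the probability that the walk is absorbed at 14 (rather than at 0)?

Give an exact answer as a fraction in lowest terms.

Answer: 31/16383

Derivation:
Biased walk: p = 1/3, q = 2/3, r = q/p = 2
Gambler's ruin: P(hit 14 before 0 | start at 5) = (1 - r^a)/(1 - r^N)
r^5 = 32; r^14 = 16384
P = (1 - 32) / (1 - 16384) = -31 / -16383 = 31/16383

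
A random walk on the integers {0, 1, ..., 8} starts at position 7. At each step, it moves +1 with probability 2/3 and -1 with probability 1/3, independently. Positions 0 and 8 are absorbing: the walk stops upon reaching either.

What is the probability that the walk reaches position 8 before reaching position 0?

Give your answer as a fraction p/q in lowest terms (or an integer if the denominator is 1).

Answer: 254/255

Derivation:
Biased walk: p = 2/3, q = 1/3, r = q/p = 1/2
Gambler's ruin: P(hit 8 before 0 | start at 7) = (1 - r^a)/(1 - r^N)
r^7 = 1/128; r^8 = 1/256
P = (1 - 1/128) / (1 - 1/256) = 127/128 / 255/256 = 254/255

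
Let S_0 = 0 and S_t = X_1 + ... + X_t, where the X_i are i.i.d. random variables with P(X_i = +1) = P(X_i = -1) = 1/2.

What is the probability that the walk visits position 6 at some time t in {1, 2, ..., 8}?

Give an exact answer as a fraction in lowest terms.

Count via complement. Let g(t,s) = #length-t paths at position s with S_1..S_t all ≠ 6.
g(t,s) = g(t-1,s-1) + g(t-1,s+1) for s ≠ 6; g(t,6) = 0.
t=0: g(0,0)=1
t=1: g(1,-1)=1 g(1,1)=1
t=2: g(2,-2)=1 g(2,0)=2 g(2,2)=1
t=3: g(3,-3)=1 g(3,-1)=3 g(3,1)=3 g(3,3)=1
t=4: g(4,-4)=1 g(4,-2)=4 g(4,0)=6 g(4,2)=4 g(4,4)=1
t=5: g(5,-5)=1 g(5,-3)=5 g(5,-1)=10 g(5,1)=10 g(5,3)=5 g(5,5)=1
t=6: g(6,-6)=1 g(6,-4)=6 g(6,-2)=15 g(6,0)=20 g(6,2)=15 g(6,4)=6
t=7: g(7,-7)=1 g(7,-5)=7 g(7,-3)=21 g(7,-1)=35 g(7,1)=35 g(7,3)=21 g(7,5)=6
t=8: g(8,-8)=1 g(8,-6)=8 g(8,-4)=28 g(8,-2)=56 g(8,0)=70 g(8,2)=56 g(8,4)=27
Paths never hitting 6: Σ_s g(8,s) = 246
Paths hitting 6: 2^8 - 246 = 10
P = 10/256 = 5/128

Answer: 5/128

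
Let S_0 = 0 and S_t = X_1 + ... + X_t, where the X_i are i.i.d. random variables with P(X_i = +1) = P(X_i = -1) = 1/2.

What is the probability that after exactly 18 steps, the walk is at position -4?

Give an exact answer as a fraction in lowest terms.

To reach position -4 after 18 steps: need 7 steps of +1 and 11 of -1.
Favorable paths: C(18,7) = 31824
Total paths: 2^18 = 262144
P = 31824/262144 = 1989/16384

Answer: 1989/16384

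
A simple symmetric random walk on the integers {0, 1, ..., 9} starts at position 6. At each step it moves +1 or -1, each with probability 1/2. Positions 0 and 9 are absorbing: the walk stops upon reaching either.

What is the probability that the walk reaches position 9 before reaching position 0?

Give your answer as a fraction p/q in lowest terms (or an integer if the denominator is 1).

Answer: 2/3

Derivation:
Symmetric walk (p = 1/2): the harmonic-function argument gives P(hit 9 before 0 | start at 6) = a/N.
P = 6/9 = 2/3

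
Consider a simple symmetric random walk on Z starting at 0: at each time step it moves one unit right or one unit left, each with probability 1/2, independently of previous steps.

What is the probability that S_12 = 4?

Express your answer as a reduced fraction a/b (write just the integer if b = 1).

To reach position 4 after 12 steps: need 8 steps of +1 and 4 of -1.
Favorable paths: C(12,8) = 495
Total paths: 2^12 = 4096
P = 495/4096 = 495/4096

Answer: 495/4096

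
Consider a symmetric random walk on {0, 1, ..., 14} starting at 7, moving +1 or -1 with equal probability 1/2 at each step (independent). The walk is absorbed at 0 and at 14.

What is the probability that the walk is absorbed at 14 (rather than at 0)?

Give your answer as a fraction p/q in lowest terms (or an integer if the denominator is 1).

Symmetric walk (p = 1/2): the harmonic-function argument gives P(hit 14 before 0 | start at 7) = a/N.
P = 7/14 = 1/2

Answer: 1/2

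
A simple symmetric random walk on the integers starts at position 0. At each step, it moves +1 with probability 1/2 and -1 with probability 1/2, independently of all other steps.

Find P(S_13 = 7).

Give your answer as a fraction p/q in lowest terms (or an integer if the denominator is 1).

To reach position 7 after 13 steps: need 10 steps of +1 and 3 of -1.
Favorable paths: C(13,10) = 286
Total paths: 2^13 = 8192
P = 286/8192 = 143/4096

Answer: 143/4096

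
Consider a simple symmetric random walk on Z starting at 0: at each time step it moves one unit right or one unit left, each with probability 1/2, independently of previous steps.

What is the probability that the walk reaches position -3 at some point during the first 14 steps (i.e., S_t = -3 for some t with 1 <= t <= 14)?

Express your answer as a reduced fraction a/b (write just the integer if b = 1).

Count via complement. Let g(t,s) = #length-t paths at position s with S_1..S_t all ≠ -3.
g(t,s) = g(t-1,s-1) + g(t-1,s+1) for s ≠ -3; g(t,-3) = 0.
t=0: g(0,0)=1
t=1: g(1,-1)=1 g(1,1)=1
t=2: g(2,-2)=1 g(2,0)=2 g(2,2)=1
t=3: g(3,-1)=3 g(3,1)=3 g(3,3)=1
t=4: g(4,-2)=3 g(4,0)=6 g(4,2)=4 g(4,4)=1
t=5: g(5,-1)=9 g(5,1)=10 g(5,3)=5 g(5,5)=1
t=6: g(6,-2)=9 g(6,0)=19 g(6,2)=15 g(6,4)=6 g(6,6)=1
t=7: g(7,-1)=28 g(7,1)=34 g(7,3)=21 g(7,5)=7 g(7,7)=1
t=8: g(8,-2)=28 g(8,0)=62 g(8,2)=55 g(8,4)=28 g(8,6)=8 g(8,8)=1
t=9: g(9,-1)=90 g(9,1)=117 g(9,3)=83 g(9,5)=36 g(9,7)=9 g(9,9)=1
t=10: g(10,-2)=90 g(10,0)=207 g(10,2)=200 g(10,4)=119 g(10,6)=45 g(10,8)=10 g(10,10)=1
t=11: g(11,-1)=297 g(11,1)=407 g(11,3)=319 g(11,5)=164 g(11,7)=55 g(11,9)=11 g(11,11)=1
t=12: g(12,-2)=297 g(12,0)=704 g(12,2)=726 g(12,4)=483 g(12,6)=219 g(12,8)=66 g(12,10)=12 g(12,12)=1
t=13: g(13,-1)=1001 g(13,1)=1430 g(13,3)=1209 g(13,5)=702 g(13,7)=285 g(13,9)=78 g(13,11)=13 g(13,13)=1
t=14: g(14,-2)=1001 g(14,0)=2431 g(14,2)=2639 g(14,4)=1911 g(14,6)=987 g(14,8)=363 g(14,10)=91 g(14,12)=14 g(14,14)=1
Paths never hitting -3: Σ_s g(14,s) = 9438
Paths hitting -3: 2^14 - 9438 = 6946
P = 6946/16384 = 3473/8192

Answer: 3473/8192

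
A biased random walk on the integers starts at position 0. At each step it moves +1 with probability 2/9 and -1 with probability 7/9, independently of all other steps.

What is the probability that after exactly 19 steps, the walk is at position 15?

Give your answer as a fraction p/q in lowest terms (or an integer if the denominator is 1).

To reach position 15 after 19 steps: need 17 steps of +1 and 2 steps of -1.
Number of such sequences: C(19,17) = 171
Each has probability (2/9)^17 · (7/9)^2 = 6422528/1350851717672992089
P = 171 · 6422528/1350851717672992089 = 122028032/150094635296999121

Answer: 122028032/150094635296999121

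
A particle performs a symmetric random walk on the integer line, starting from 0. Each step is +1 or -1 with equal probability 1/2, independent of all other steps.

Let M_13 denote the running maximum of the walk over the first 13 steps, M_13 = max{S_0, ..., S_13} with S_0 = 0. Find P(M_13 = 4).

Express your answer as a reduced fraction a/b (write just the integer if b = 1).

Answer: 715/8192

Derivation:
Let M_13 = max(S_0,...,S_13). Use the reflection principle: for j ≥ 1, #{paths with M_13 ≥ j} = #{S_13 ≥ j} + #{S_13 ≥ j+1}.
By reflection, #{M_13 ≥ 4} = #{S_13 ≥ 4} + #{S_13 ≥ 5} = 1093 + 1093 = 2186.
#{M_13 ≥ 5} = #{S_13 ≥ 5} + #{S_13 ≥ 6} = 1093 + 378 = 1471.
#{M_13 = 4} = 2186 - 1471 = 715.
P(M_13 = 4) = 715/8192 = 715/8192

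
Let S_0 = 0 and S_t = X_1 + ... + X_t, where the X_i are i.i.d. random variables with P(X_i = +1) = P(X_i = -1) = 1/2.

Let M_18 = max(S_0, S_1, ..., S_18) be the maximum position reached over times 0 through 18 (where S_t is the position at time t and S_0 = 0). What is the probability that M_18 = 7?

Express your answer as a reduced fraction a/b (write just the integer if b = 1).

Answer: 1071/32768

Derivation:
Let M_18 = max(S_0,...,S_18). Use the reflection principle: for j ≥ 1, #{paths with M_18 ≥ j} = #{S_18 ≥ j} + #{S_18 ≥ j+1}.
By reflection, #{M_18 ≥ 7} = #{S_18 ≥ 7} + #{S_18 ≥ 8} = 12616 + 12616 = 25232.
#{M_18 ≥ 8} = #{S_18 ≥ 8} + #{S_18 ≥ 9} = 12616 + 4048 = 16664.
#{M_18 = 7} = 25232 - 16664 = 8568.
P(M_18 = 7) = 8568/262144 = 1071/32768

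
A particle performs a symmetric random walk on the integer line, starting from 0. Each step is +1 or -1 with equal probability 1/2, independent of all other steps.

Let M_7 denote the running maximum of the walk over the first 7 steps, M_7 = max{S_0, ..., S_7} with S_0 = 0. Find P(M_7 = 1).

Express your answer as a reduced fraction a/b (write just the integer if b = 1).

Let M_7 = max(S_0,...,S_7). Use the reflection principle: for j ≥ 1, #{paths with M_7 ≥ j} = #{S_7 ≥ j} + #{S_7 ≥ j+1}.
By reflection, #{M_7 ≥ 1} = #{S_7 ≥ 1} + #{S_7 ≥ 2} = 64 + 29 = 93.
#{M_7 ≥ 2} = #{S_7 ≥ 2} + #{S_7 ≥ 3} = 29 + 29 = 58.
#{M_7 = 1} = 93 - 58 = 35.
P(M_7 = 1) = 35/128 = 35/128

Answer: 35/128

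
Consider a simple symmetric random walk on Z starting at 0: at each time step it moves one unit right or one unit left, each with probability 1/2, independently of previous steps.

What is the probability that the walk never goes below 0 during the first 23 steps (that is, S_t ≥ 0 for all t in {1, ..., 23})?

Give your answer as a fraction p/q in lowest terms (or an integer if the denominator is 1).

Answer: 676039/4194304

Derivation:
Let f(t,s) = #length-t paths at position s with S_1..S_t all ≥ 0.
f(t,s) = f(t-1,s-1) + f(t-1,s+1) for s ≥ 0; f(t,s) = 0 for s < 0.
t=0: f(0,0)=1
t=1: f(1,1)=1
t=2: f(2,0)=1 f(2,2)=1
t=3: f(3,1)=2 f(3,3)=1
t=4: f(4,0)=2 f(4,2)=3 f(4,4)=1
t=5: f(5,1)=5 f(5,3)=4 f(5,5)=1
t=6: f(6,0)=5 f(6,2)=9 f(6,4)=5 f(6,6)=1
t=7: f(7,1)=14 f(7,3)=14 f(7,5)=6 f(7,7)=1
t=8: f(8,0)=14 f(8,2)=28 f(8,4)=20 f(8,6)=7 f(8,8)=1
t=9: f(9,1)=42 f(9,3)=48 f(9,5)=27 f(9,7)=8 f(9,9)=1
t=10: f(10,0)=42 f(10,2)=90 f(10,4)=75 f(10,6)=35 f(10,8)=9 f(10,10)=1
t=11: f(11,1)=132 f(11,3)=165 f(11,5)=110 f(11,7)=44 f(11,9)=10 f(11,11)=1
t=12: f(12,0)=132 f(12,2)=297 f(12,4)=275 f(12,6)=154 f(12,8)=54 f(12,10)=11 f(12,12)=1
t=13: f(13,1)=429 f(13,3)=572 f(13,5)=429 f(13,7)=208 f(13,9)=65 f(13,11)=12 f(13,13)=1
t=14: f(14,0)=429 f(14,2)=1001 f(14,4)=1001 f(14,6)=637 f(14,8)=273 f(14,10)=77 f(14,12)=13 f(14,14)=1
t=15: f(15,1)=1430 f(15,3)=2002 f(15,5)=1638 f(15,7)=910 f(15,9)=350 f(15,11)=90 f(15,13)=14 f(15,15)=1
t=16: f(16,0)=1430 f(16,2)=3432 f(16,4)=3640 f(16,6)=2548 f(16,8)=1260 f(16,10)=440 f(16,12)=104 f(16,14)=15 f(16,16)=1
t=17: f(17,1)=4862 f(17,3)=7072 f(17,5)=6188 f(17,7)=3808 f(17,9)=1700 f(17,11)=544 f(17,13)=119 f(17,15)=16 f(17,17)=1
t=18: f(18,0)=4862 f(18,2)=11934 f(18,4)=13260 f(18,6)=9996 f(18,8)=5508 f(18,10)=2244 f(18,12)=663 f(18,14)=135 f(18,16)=17 f(18,18)=1
t=19: f(19,1)=16796 f(19,3)=25194 f(19,5)=23256 f(19,7)=15504 f(19,9)=7752 f(19,11)=2907 f(19,13)=798 f(19,15)=152 f(19,17)=18 f(19,19)=1
t=20: f(20,0)=16796 f(20,2)=41990 f(20,4)=48450 f(20,6)=38760 f(20,8)=23256 f(20,10)=10659 f(20,12)=3705 f(20,14)=950 f(20,16)=170 f(20,18)=19 f(20,20)=1
t=21: f(21,1)=58786 f(21,3)=90440 f(21,5)=87210 f(21,7)=62016 f(21,9)=33915 f(21,11)=14364 f(21,13)=4655 f(21,15)=1120 f(21,17)=189 f(21,19)=20 f(21,21)=1
t=22: f(22,0)=58786 f(22,2)=149226 f(22,4)=177650 f(22,6)=149226 f(22,8)=95931 f(22,10)=48279 f(22,12)=19019 f(22,14)=5775 f(22,16)=1309 f(22,18)=209 f(22,20)=21 f(22,22)=1
t=23: f(23,1)=208012 f(23,3)=326876 f(23,5)=326876 f(23,7)=245157 f(23,9)=144210 f(23,11)=67298 f(23,13)=24794 f(23,15)=7084 f(23,17)=1518 f(23,19)=230 f(23,21)=22 f(23,23)=1
Σ_s f(23,s) = 1352078
P = 1352078/8388608 = 676039/4194304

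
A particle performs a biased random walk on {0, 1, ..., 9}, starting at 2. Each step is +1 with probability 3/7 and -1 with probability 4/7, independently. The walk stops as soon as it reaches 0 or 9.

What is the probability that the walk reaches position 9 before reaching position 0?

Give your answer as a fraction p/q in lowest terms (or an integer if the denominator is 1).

Biased walk: p = 3/7, q = 4/7, r = q/p = 4/3
Gambler's ruin: P(hit 9 before 0 | start at 2) = (1 - r^a)/(1 - r^N)
r^2 = 16/9; r^9 = 262144/19683
P = (1 - 16/9) / (1 - 262144/19683) = -7/9 / -242461/19683 = 15309/242461

Answer: 15309/242461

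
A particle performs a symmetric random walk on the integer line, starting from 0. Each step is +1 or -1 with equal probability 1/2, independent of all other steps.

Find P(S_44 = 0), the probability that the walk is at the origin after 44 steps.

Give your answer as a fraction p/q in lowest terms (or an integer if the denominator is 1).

Answer: 263012370465/2199023255552

Derivation:
To return to 0 after 44 steps: need exactly 22 steps of +1 and 22 of -1.
Favorable paths: C(44,22) = 2104098963720
Total paths: 2^44 = 17592186044416
P = 2104098963720/17592186044416 = 263012370465/2199023255552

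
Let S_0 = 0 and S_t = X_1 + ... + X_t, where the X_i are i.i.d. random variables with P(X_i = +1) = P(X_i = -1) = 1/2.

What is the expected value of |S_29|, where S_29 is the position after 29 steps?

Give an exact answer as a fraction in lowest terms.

Answer: 145422675/33554432

Derivation:
S_29 takes values m ≡ 1 (mod 2) with |m| ≤ 29; P(S_29=m) = C(29,(29+m)/2)/2^29.
Total paths: 2^29 = 536870912
Distribution: P(S=-29)=1/536870912, P(S=-27)=29/536870912, P(S=-25)=406/536870912, P(S=-23)=3654/536870912, P(S=-21)=23751/536870912, P(S=-19)=118755/536870912, P(S=-17)=475020/536870912, P(S=-15)=1560780/536870912, P(S=-13)=4292145/536870912, P(S=-11)=10015005/536870912, P(S=-9)=20030010/536870912, P(S=-7)=34597290/536870912, P(S=-5)=51895935/536870912, P(S=-3)=67863915/536870912, P(S=-1)=77558760/536870912, P(S=1)=77558760/536870912, P(S=3)=67863915/536870912, P(S=5)=51895935/536870912, P(S=7)=34597290/536870912, P(S=9)=20030010/536870912, P(S=11)=10015005/536870912, P(S=13)=4292145/536870912, P(S=15)=1560780/536870912, P(S=17)=475020/536870912, P(S=19)=118755/536870912, P(S=21)=23751/536870912, P(S=23)=3654/536870912, P(S=25)=406/536870912, P(S=27)=29/536870912, P(S=29)=1/536870912
E[|S_29|] = Σ_m |m|·P(S_29=m) = 2326762800/536870912 = 145422675/33554432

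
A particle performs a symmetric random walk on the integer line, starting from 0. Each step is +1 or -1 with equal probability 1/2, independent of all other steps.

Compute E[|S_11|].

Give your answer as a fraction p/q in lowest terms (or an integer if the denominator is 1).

Answer: 693/256

Derivation:
S_11 takes values m ≡ 1 (mod 2) with |m| ≤ 11; P(S_11=m) = C(11,(11+m)/2)/2^11.
Total paths: 2^11 = 2048
Distribution: P(S=-11)=1/2048, P(S=-9)=11/2048, P(S=-7)=55/2048, P(S=-5)=165/2048, P(S=-3)=330/2048, P(S=-1)=462/2048, P(S=1)=462/2048, P(S=3)=330/2048, P(S=5)=165/2048, P(S=7)=55/2048, P(S=9)=11/2048, P(S=11)=1/2048
E[|S_11|] = Σ_m |m|·P(S_11=m) = 5544/2048 = 693/256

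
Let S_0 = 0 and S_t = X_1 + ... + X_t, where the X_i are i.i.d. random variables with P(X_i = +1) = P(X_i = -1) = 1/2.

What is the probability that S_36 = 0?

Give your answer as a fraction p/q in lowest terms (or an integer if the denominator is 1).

Answer: 2268783825/17179869184

Derivation:
To return to 0 after 36 steps: need exactly 18 steps of +1 and 18 of -1.
Favorable paths: C(36,18) = 9075135300
Total paths: 2^36 = 68719476736
P = 9075135300/68719476736 = 2268783825/17179869184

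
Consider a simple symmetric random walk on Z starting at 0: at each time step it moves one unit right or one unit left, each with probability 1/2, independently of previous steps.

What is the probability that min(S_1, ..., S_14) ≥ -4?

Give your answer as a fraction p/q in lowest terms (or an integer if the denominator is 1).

Answer: 6721/8192

Derivation:
Let f(t,s) = #length-t paths at position s with S_1..S_t all ≥ -4.
f(t,s) = f(t-1,s-1) + f(t-1,s+1) for s ≥ -4; f(t,s) = 0 for s < -4.
t=0: f(0,0)=1
t=1: f(1,-1)=1 f(1,1)=1
t=2: f(2,-2)=1 f(2,0)=2 f(2,2)=1
t=3: f(3,-3)=1 f(3,-1)=3 f(3,1)=3 f(3,3)=1
t=4: f(4,-4)=1 f(4,-2)=4 f(4,0)=6 f(4,2)=4 f(4,4)=1
t=5: f(5,-3)=5 f(5,-1)=10 f(5,1)=10 f(5,3)=5 f(5,5)=1
t=6: f(6,-4)=5 f(6,-2)=15 f(6,0)=20 f(6,2)=15 f(6,4)=6 f(6,6)=1
t=7: f(7,-3)=20 f(7,-1)=35 f(7,1)=35 f(7,3)=21 f(7,5)=7 f(7,7)=1
t=8: f(8,-4)=20 f(8,-2)=55 f(8,0)=70 f(8,2)=56 f(8,4)=28 f(8,6)=8 f(8,8)=1
t=9: f(9,-3)=75 f(9,-1)=125 f(9,1)=126 f(9,3)=84 f(9,5)=36 f(9,7)=9 f(9,9)=1
t=10: f(10,-4)=75 f(10,-2)=200 f(10,0)=251 f(10,2)=210 f(10,4)=120 f(10,6)=45 f(10,8)=10 f(10,10)=1
t=11: f(11,-3)=275 f(11,-1)=451 f(11,1)=461 f(11,3)=330 f(11,5)=165 f(11,7)=55 f(11,9)=11 f(11,11)=1
t=12: f(12,-4)=275 f(12,-2)=726 f(12,0)=912 f(12,2)=791 f(12,4)=495 f(12,6)=220 f(12,8)=66 f(12,10)=12 f(12,12)=1
t=13: f(13,-3)=1001 f(13,-1)=1638 f(13,1)=1703 f(13,3)=1286 f(13,5)=715 f(13,7)=286 f(13,9)=78 f(13,11)=13 f(13,13)=1
t=14: f(14,-4)=1001 f(14,-2)=2639 f(14,0)=3341 f(14,2)=2989 f(14,4)=2001 f(14,6)=1001 f(14,8)=364 f(14,10)=91 f(14,12)=14 f(14,14)=1
Σ_s f(14,s) = 13442
P = 13442/16384 = 6721/8192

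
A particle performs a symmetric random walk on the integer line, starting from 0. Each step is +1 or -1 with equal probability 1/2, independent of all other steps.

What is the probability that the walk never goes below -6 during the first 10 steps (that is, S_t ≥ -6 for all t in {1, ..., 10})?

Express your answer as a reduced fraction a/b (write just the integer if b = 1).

Let f(t,s) = #length-t paths at position s with S_1..S_t all ≥ -6.
f(t,s) = f(t-1,s-1) + f(t-1,s+1) for s ≥ -6; f(t,s) = 0 for s < -6.
t=0: f(0,0)=1
t=1: f(1,-1)=1 f(1,1)=1
t=2: f(2,-2)=1 f(2,0)=2 f(2,2)=1
t=3: f(3,-3)=1 f(3,-1)=3 f(3,1)=3 f(3,3)=1
t=4: f(4,-4)=1 f(4,-2)=4 f(4,0)=6 f(4,2)=4 f(4,4)=1
t=5: f(5,-5)=1 f(5,-3)=5 f(5,-1)=10 f(5,1)=10 f(5,3)=5 f(5,5)=1
t=6: f(6,-6)=1 f(6,-4)=6 f(6,-2)=15 f(6,0)=20 f(6,2)=15 f(6,4)=6 f(6,6)=1
t=7: f(7,-5)=7 f(7,-3)=21 f(7,-1)=35 f(7,1)=35 f(7,3)=21 f(7,5)=7 f(7,7)=1
t=8: f(8,-6)=7 f(8,-4)=28 f(8,-2)=56 f(8,0)=70 f(8,2)=56 f(8,4)=28 f(8,6)=8 f(8,8)=1
t=9: f(9,-5)=35 f(9,-3)=84 f(9,-1)=126 f(9,1)=126 f(9,3)=84 f(9,5)=36 f(9,7)=9 f(9,9)=1
t=10: f(10,-6)=35 f(10,-4)=119 f(10,-2)=210 f(10,0)=252 f(10,2)=210 f(10,4)=120 f(10,6)=45 f(10,8)=10 f(10,10)=1
Σ_s f(10,s) = 1002
P = 1002/1024 = 501/512

Answer: 501/512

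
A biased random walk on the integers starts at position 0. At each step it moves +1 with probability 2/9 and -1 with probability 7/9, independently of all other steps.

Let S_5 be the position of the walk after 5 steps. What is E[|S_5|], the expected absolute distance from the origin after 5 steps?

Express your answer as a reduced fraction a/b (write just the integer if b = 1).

S_5 takes values m ≡ 1 (mod 2) with |m| ≤ 5; P(S_5=m) = C(5,(5+m)/2) · (2/9)^((5+m)/2) · (7/9)^((5-m)/2).
Distribution: P(S=-5)=16807/59049, P(S=-3)=24010/59049, P(S=-1)=13720/59049, P(S=1)=3920/59049, P(S=3)=560/59049, P(S=5)=32/59049
E[|S_5|] = Σ_m |m|·P(S_5=m) = 19505/6561

Answer: 19505/6561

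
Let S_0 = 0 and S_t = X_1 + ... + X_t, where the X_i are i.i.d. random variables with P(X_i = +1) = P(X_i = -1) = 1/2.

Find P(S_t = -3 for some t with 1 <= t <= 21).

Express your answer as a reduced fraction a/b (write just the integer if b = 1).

Count via complement. Let g(t,s) = #length-t paths at position s with S_1..S_t all ≠ -3.
g(t,s) = g(t-1,s-1) + g(t-1,s+1) for s ≠ -3; g(t,-3) = 0.
t=0: g(0,0)=1
t=1: g(1,-1)=1 g(1,1)=1
t=2: g(2,-2)=1 g(2,0)=2 g(2,2)=1
t=3: g(3,-1)=3 g(3,1)=3 g(3,3)=1
t=4: g(4,-2)=3 g(4,0)=6 g(4,2)=4 g(4,4)=1
t=5: g(5,-1)=9 g(5,1)=10 g(5,3)=5 g(5,5)=1
t=6: g(6,-2)=9 g(6,0)=19 g(6,2)=15 g(6,4)=6 g(6,6)=1
t=7: g(7,-1)=28 g(7,1)=34 g(7,3)=21 g(7,5)=7 g(7,7)=1
t=8: g(8,-2)=28 g(8,0)=62 g(8,2)=55 g(8,4)=28 g(8,6)=8 g(8,8)=1
t=9: g(9,-1)=90 g(9,1)=117 g(9,3)=83 g(9,5)=36 g(9,7)=9 g(9,9)=1
t=10: g(10,-2)=90 g(10,0)=207 g(10,2)=200 g(10,4)=119 g(10,6)=45 g(10,8)=10 g(10,10)=1
t=11: g(11,-1)=297 g(11,1)=407 g(11,3)=319 g(11,5)=164 g(11,7)=55 g(11,9)=11 g(11,11)=1
t=12: g(12,-2)=297 g(12,0)=704 g(12,2)=726 g(12,4)=483 g(12,6)=219 g(12,8)=66 g(12,10)=12 g(12,12)=1
t=13: g(13,-1)=1001 g(13,1)=1430 g(13,3)=1209 g(13,5)=702 g(13,7)=285 g(13,9)=78 g(13,11)=13 g(13,13)=1
t=14: g(14,-2)=1001 g(14,0)=2431 g(14,2)=2639 g(14,4)=1911 g(14,6)=987 g(14,8)=363 g(14,10)=91 g(14,12)=14 g(14,14)=1
t=15: g(15,-1)=3432 g(15,1)=5070 g(15,3)=4550 g(15,5)=2898 g(15,7)=1350 g(15,9)=454 g(15,11)=105 g(15,13)=15 g(15,15)=1
t=16: g(16,-2)=3432 g(16,0)=8502 g(16,2)=9620 g(16,4)=7448 g(16,6)=4248 g(16,8)=1804 g(16,10)=559 g(16,12)=120 g(16,14)=16 g(16,16)=1
t=17: g(17,-1)=11934 g(17,1)=18122 g(17,3)=17068 g(17,5)=11696 g(17,7)=6052 g(17,9)=2363 g(17,11)=679 g(17,13)=136 g(17,15)=17 g(17,17)=1
t=18: g(18,-2)=11934 g(18,0)=30056 g(18,2)=35190 g(18,4)=28764 g(18,6)=17748 g(18,8)=8415 g(18,10)=3042 g(18,12)=815 g(18,14)=153 g(18,16)=18 g(18,18)=1
t=19: g(19,-1)=41990 g(19,1)=65246 g(19,3)=63954 g(19,5)=46512 g(19,7)=26163 g(19,9)=11457 g(19,11)=3857 g(19,13)=968 g(19,15)=171 g(19,17)=19 g(19,19)=1
t=20: g(20,-2)=41990 g(20,0)=107236 g(20,2)=129200 g(20,4)=110466 g(20,6)=72675 g(20,8)=37620 g(20,10)=15314 g(20,12)=4825 g(20,14)=1139 g(20,16)=190 g(20,18)=20 g(20,20)=1
t=21: g(21,-1)=149226 g(21,1)=236436 g(21,3)=239666 g(21,5)=183141 g(21,7)=110295 g(21,9)=52934 g(21,11)=20139 g(21,13)=5964 g(21,15)=1329 g(21,17)=210 g(21,19)=21 g(21,21)=1
Paths never hitting -3: Σ_s g(21,s) = 999362
Paths hitting -3: 2^21 - 999362 = 1097790
P = 1097790/2097152 = 548895/1048576

Answer: 548895/1048576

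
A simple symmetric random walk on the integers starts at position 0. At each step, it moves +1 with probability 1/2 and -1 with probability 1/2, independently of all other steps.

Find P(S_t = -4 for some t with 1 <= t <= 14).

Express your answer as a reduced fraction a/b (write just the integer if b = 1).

Count via complement. Let g(t,s) = #length-t paths at position s with S_1..S_t all ≠ -4.
g(t,s) = g(t-1,s-1) + g(t-1,s+1) for s ≠ -4; g(t,-4) = 0.
t=0: g(0,0)=1
t=1: g(1,-1)=1 g(1,1)=1
t=2: g(2,-2)=1 g(2,0)=2 g(2,2)=1
t=3: g(3,-3)=1 g(3,-1)=3 g(3,1)=3 g(3,3)=1
t=4: g(4,-2)=4 g(4,0)=6 g(4,2)=4 g(4,4)=1
t=5: g(5,-3)=4 g(5,-1)=10 g(5,1)=10 g(5,3)=5 g(5,5)=1
t=6: g(6,-2)=14 g(6,0)=20 g(6,2)=15 g(6,4)=6 g(6,6)=1
t=7: g(7,-3)=14 g(7,-1)=34 g(7,1)=35 g(7,3)=21 g(7,5)=7 g(7,7)=1
t=8: g(8,-2)=48 g(8,0)=69 g(8,2)=56 g(8,4)=28 g(8,6)=8 g(8,8)=1
t=9: g(9,-3)=48 g(9,-1)=117 g(9,1)=125 g(9,3)=84 g(9,5)=36 g(9,7)=9 g(9,9)=1
t=10: g(10,-2)=165 g(10,0)=242 g(10,2)=209 g(10,4)=120 g(10,6)=45 g(10,8)=10 g(10,10)=1
t=11: g(11,-3)=165 g(11,-1)=407 g(11,1)=451 g(11,3)=329 g(11,5)=165 g(11,7)=55 g(11,9)=11 g(11,11)=1
t=12: g(12,-2)=572 g(12,0)=858 g(12,2)=780 g(12,4)=494 g(12,6)=220 g(12,8)=66 g(12,10)=12 g(12,12)=1
t=13: g(13,-3)=572 g(13,-1)=1430 g(13,1)=1638 g(13,3)=1274 g(13,5)=714 g(13,7)=286 g(13,9)=78 g(13,11)=13 g(13,13)=1
t=14: g(14,-2)=2002 g(14,0)=3068 g(14,2)=2912 g(14,4)=1988 g(14,6)=1000 g(14,8)=364 g(14,10)=91 g(14,12)=14 g(14,14)=1
Paths never hitting -4: Σ_s g(14,s) = 11440
Paths hitting -4: 2^14 - 11440 = 4944
P = 4944/16384 = 309/1024

Answer: 309/1024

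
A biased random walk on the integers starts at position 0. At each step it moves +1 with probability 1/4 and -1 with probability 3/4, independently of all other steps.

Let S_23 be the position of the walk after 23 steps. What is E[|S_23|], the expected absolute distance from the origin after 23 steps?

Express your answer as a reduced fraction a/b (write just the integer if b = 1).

Answer: 25323197417533/2199023255552

Derivation:
S_23 takes values m ≡ 1 (mod 2) with |m| ≤ 23; P(S_23=m) = C(23,(23+m)/2) · (1/4)^((23+m)/2) · (3/4)^((23-m)/2).
Distribution: P(S=-23)=94143178827/70368744177664, P(S=-21)=721764371007/70368744177664, P(S=-19)=2646469360359/70368744177664, P(S=-17)=6175095174171/70368744177664, P(S=-15)=10291825290285/70368744177664, P(S=-13)=13036312034361/70368744177664, P(S=-11)=13036312034361/70368744177664, P(S=-9)=10553204980197/70368744177664, P(S=-7)=3517734993399/35184372088832, P(S=-5)=1954297218555/35184372088832, P(S=-3)=912005368659/35184372088832, P(S=-1)=359274842199/35184372088832, P(S=1)=119758280733/35184372088832, P(S=3)=33777976617/35184372088832, P(S=5)=8042375385/35184372088832, P(S=7)=1608475077/35184372088832, P(S=9)=536158359/70368744177664, P(S=11)=73590363/70368744177664, P(S=13)=8176707/70368744177664, P(S=15)=717255/70368744177664, P(S=17)=47817/70368744177664, P(S=19)=2277/70368744177664, P(S=21)=69/70368744177664, P(S=23)=1/70368744177664
E[|S_23|] = Σ_m |m|·P(S_23=m) = 25323197417533/2199023255552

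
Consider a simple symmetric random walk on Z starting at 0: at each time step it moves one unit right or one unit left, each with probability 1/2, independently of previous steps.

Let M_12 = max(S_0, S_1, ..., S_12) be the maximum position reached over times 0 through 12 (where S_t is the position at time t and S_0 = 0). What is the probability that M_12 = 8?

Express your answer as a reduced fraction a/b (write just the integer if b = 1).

Let M_12 = max(S_0,...,S_12). Use the reflection principle: for j ≥ 1, #{paths with M_12 ≥ j} = #{S_12 ≥ j} + #{S_12 ≥ j+1}.
By reflection, #{M_12 ≥ 8} = #{S_12 ≥ 8} + #{S_12 ≥ 9} = 79 + 13 = 92.
#{M_12 ≥ 9} = #{S_12 ≥ 9} + #{S_12 ≥ 10} = 13 + 13 = 26.
#{M_12 = 8} = 92 - 26 = 66.
P(M_12 = 8) = 66/4096 = 33/2048

Answer: 33/2048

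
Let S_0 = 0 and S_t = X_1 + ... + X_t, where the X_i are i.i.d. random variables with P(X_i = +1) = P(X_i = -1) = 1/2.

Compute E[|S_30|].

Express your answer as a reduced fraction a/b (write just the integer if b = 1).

Answer: 145422675/33554432

Derivation:
S_30 takes values m ≡ 0 (mod 2) with |m| ≤ 30; P(S_30=m) = C(30,(30+m)/2)/2^30.
Total paths: 2^30 = 1073741824
Distribution: P(S=-30)=1/1073741824, P(S=-28)=30/1073741824, P(S=-26)=435/1073741824, P(S=-24)=4060/1073741824, P(S=-22)=27405/1073741824, P(S=-20)=142506/1073741824, P(S=-18)=593775/1073741824, P(S=-16)=2035800/1073741824, P(S=-14)=5852925/1073741824, P(S=-12)=14307150/1073741824, P(S=-10)=30045015/1073741824, P(S=-8)=54627300/1073741824, P(S=-6)=86493225/1073741824, P(S=-4)=119759850/1073741824, P(S=-2)=145422675/1073741824, P(S=0)=155117520/1073741824, P(S=2)=145422675/1073741824, P(S=4)=119759850/1073741824, P(S=6)=86493225/1073741824, P(S=8)=54627300/1073741824, P(S=10)=30045015/1073741824, P(S=12)=14307150/1073741824, P(S=14)=5852925/1073741824, P(S=16)=2035800/1073741824, P(S=18)=593775/1073741824, P(S=20)=142506/1073741824, P(S=22)=27405/1073741824, P(S=24)=4060/1073741824, P(S=26)=435/1073741824, P(S=28)=30/1073741824, P(S=30)=1/1073741824
E[|S_30|] = Σ_m |m|·P(S_30=m) = 4653525600/1073741824 = 145422675/33554432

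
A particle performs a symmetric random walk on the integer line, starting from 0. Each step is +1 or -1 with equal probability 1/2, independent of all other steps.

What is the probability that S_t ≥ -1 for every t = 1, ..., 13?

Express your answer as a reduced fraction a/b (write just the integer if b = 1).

Answer: 429/1024

Derivation:
Let f(t,s) = #length-t paths at position s with S_1..S_t all ≥ -1.
f(t,s) = f(t-1,s-1) + f(t-1,s+1) for s ≥ -1; f(t,s) = 0 for s < -1.
t=0: f(0,0)=1
t=1: f(1,-1)=1 f(1,1)=1
t=2: f(2,0)=2 f(2,2)=1
t=3: f(3,-1)=2 f(3,1)=3 f(3,3)=1
t=4: f(4,0)=5 f(4,2)=4 f(4,4)=1
t=5: f(5,-1)=5 f(5,1)=9 f(5,3)=5 f(5,5)=1
t=6: f(6,0)=14 f(6,2)=14 f(6,4)=6 f(6,6)=1
t=7: f(7,-1)=14 f(7,1)=28 f(7,3)=20 f(7,5)=7 f(7,7)=1
t=8: f(8,0)=42 f(8,2)=48 f(8,4)=27 f(8,6)=8 f(8,8)=1
t=9: f(9,-1)=42 f(9,1)=90 f(9,3)=75 f(9,5)=35 f(9,7)=9 f(9,9)=1
t=10: f(10,0)=132 f(10,2)=165 f(10,4)=110 f(10,6)=44 f(10,8)=10 f(10,10)=1
t=11: f(11,-1)=132 f(11,1)=297 f(11,3)=275 f(11,5)=154 f(11,7)=54 f(11,9)=11 f(11,11)=1
t=12: f(12,0)=429 f(12,2)=572 f(12,4)=429 f(12,6)=208 f(12,8)=65 f(12,10)=12 f(12,12)=1
t=13: f(13,-1)=429 f(13,1)=1001 f(13,3)=1001 f(13,5)=637 f(13,7)=273 f(13,9)=77 f(13,11)=13 f(13,13)=1
Σ_s f(13,s) = 3432
P = 3432/8192 = 429/1024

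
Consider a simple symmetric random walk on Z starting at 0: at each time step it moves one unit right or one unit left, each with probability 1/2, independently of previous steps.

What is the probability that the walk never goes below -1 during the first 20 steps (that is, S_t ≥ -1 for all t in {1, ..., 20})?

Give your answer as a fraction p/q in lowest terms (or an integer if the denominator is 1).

Answer: 88179/262144

Derivation:
Let f(t,s) = #length-t paths at position s with S_1..S_t all ≥ -1.
f(t,s) = f(t-1,s-1) + f(t-1,s+1) for s ≥ -1; f(t,s) = 0 for s < -1.
t=0: f(0,0)=1
t=1: f(1,-1)=1 f(1,1)=1
t=2: f(2,0)=2 f(2,2)=1
t=3: f(3,-1)=2 f(3,1)=3 f(3,3)=1
t=4: f(4,0)=5 f(4,2)=4 f(4,4)=1
t=5: f(5,-1)=5 f(5,1)=9 f(5,3)=5 f(5,5)=1
t=6: f(6,0)=14 f(6,2)=14 f(6,4)=6 f(6,6)=1
t=7: f(7,-1)=14 f(7,1)=28 f(7,3)=20 f(7,5)=7 f(7,7)=1
t=8: f(8,0)=42 f(8,2)=48 f(8,4)=27 f(8,6)=8 f(8,8)=1
t=9: f(9,-1)=42 f(9,1)=90 f(9,3)=75 f(9,5)=35 f(9,7)=9 f(9,9)=1
t=10: f(10,0)=132 f(10,2)=165 f(10,4)=110 f(10,6)=44 f(10,8)=10 f(10,10)=1
t=11: f(11,-1)=132 f(11,1)=297 f(11,3)=275 f(11,5)=154 f(11,7)=54 f(11,9)=11 f(11,11)=1
t=12: f(12,0)=429 f(12,2)=572 f(12,4)=429 f(12,6)=208 f(12,8)=65 f(12,10)=12 f(12,12)=1
t=13: f(13,-1)=429 f(13,1)=1001 f(13,3)=1001 f(13,5)=637 f(13,7)=273 f(13,9)=77 f(13,11)=13 f(13,13)=1
t=14: f(14,0)=1430 f(14,2)=2002 f(14,4)=1638 f(14,6)=910 f(14,8)=350 f(14,10)=90 f(14,12)=14 f(14,14)=1
t=15: f(15,-1)=1430 f(15,1)=3432 f(15,3)=3640 f(15,5)=2548 f(15,7)=1260 f(15,9)=440 f(15,11)=104 f(15,13)=15 f(15,15)=1
t=16: f(16,0)=4862 f(16,2)=7072 f(16,4)=6188 f(16,6)=3808 f(16,8)=1700 f(16,10)=544 f(16,12)=119 f(16,14)=16 f(16,16)=1
t=17: f(17,-1)=4862 f(17,1)=11934 f(17,3)=13260 f(17,5)=9996 f(17,7)=5508 f(17,9)=2244 f(17,11)=663 f(17,13)=135 f(17,15)=17 f(17,17)=1
t=18: f(18,0)=16796 f(18,2)=25194 f(18,4)=23256 f(18,6)=15504 f(18,8)=7752 f(18,10)=2907 f(18,12)=798 f(18,14)=152 f(18,16)=18 f(18,18)=1
t=19: f(19,-1)=16796 f(19,1)=41990 f(19,3)=48450 f(19,5)=38760 f(19,7)=23256 f(19,9)=10659 f(19,11)=3705 f(19,13)=950 f(19,15)=170 f(19,17)=19 f(19,19)=1
t=20: f(20,0)=58786 f(20,2)=90440 f(20,4)=87210 f(20,6)=62016 f(20,8)=33915 f(20,10)=14364 f(20,12)=4655 f(20,14)=1120 f(20,16)=189 f(20,18)=20 f(20,20)=1
Σ_s f(20,s) = 352716
P = 352716/1048576 = 88179/262144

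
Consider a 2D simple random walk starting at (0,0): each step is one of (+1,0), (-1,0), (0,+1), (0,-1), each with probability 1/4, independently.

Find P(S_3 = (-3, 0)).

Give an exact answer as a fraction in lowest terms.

Let h be the number of horizontal steps (so 3-h are vertical). To end at (-3,0) need (h-3)/2 right-steps and ((3-h)+0)/2 up-steps.
Sum over h with 3 ≤ h ≤ 3, h ≡ 1 (mod 2), 3-h ≡ 0 (mod 2):
h=3: C(3,3)·C(3,0)·C(0,0) = 1·1·1 = 1
Total favorable: 1
Total paths: 4^3 = 64
P = 1/64 = 1/64

Answer: 1/64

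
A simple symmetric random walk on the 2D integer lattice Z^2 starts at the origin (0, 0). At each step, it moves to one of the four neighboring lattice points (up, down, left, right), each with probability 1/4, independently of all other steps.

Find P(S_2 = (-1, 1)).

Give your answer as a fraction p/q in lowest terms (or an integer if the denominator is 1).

Answer: 1/8

Derivation:
Let h be the number of horizontal steps (so 2-h are vertical). To end at (-1,1) need (h-1)/2 right-steps and ((2-h)+1)/2 up-steps.
Sum over h with 1 ≤ h ≤ 1, h ≡ 1 (mod 2), 2-h ≡ 1 (mod 2):
h=1: C(2,1)·C(1,0)·C(1,1) = 2·1·1 = 2
Total favorable: 2
Total paths: 4^2 = 16
P = 2/16 = 1/8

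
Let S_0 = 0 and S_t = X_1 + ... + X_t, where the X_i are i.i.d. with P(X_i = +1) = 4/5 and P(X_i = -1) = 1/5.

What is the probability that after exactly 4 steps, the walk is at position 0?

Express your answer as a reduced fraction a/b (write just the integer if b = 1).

Answer: 96/625

Derivation:
To be at 0 after 4 steps: need exactly 2 steps of +1 and 2 of -1.
Number of such sequences: C(4,2) = 6
Each has probability (4/5)^2 · (1/5)^2 = 16/625
P = 6 · 16/625 = 96/625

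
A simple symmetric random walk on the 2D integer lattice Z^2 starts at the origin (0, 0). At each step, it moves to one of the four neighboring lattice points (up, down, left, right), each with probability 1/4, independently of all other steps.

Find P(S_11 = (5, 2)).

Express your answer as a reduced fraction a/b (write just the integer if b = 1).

Let h be the number of horizontal steps (so 11-h are vertical). To end at (5,2) need (h+5)/2 right-steps and ((11-h)+2)/2 up-steps.
Sum over h with 5 ≤ h ≤ 9, h ≡ 1 (mod 2), 11-h ≡ 0 (mod 2):
h=5: C(11,5)·C(5,5)·C(6,4) = 462·1·15 = 6930
h=7: C(11,7)·C(7,6)·C(4,3) = 330·7·4 = 9240
h=9: C(11,9)·C(9,7)·C(2,2) = 55·36·1 = 1980
Total favorable: 18150
Total paths: 4^11 = 4194304
P = 18150/4194304 = 9075/2097152

Answer: 9075/2097152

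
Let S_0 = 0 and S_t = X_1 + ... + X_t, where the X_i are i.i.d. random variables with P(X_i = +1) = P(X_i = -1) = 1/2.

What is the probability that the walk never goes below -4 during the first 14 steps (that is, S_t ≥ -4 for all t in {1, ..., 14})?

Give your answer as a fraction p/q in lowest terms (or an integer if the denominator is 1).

Answer: 6721/8192

Derivation:
Let f(t,s) = #length-t paths at position s with S_1..S_t all ≥ -4.
f(t,s) = f(t-1,s-1) + f(t-1,s+1) for s ≥ -4; f(t,s) = 0 for s < -4.
t=0: f(0,0)=1
t=1: f(1,-1)=1 f(1,1)=1
t=2: f(2,-2)=1 f(2,0)=2 f(2,2)=1
t=3: f(3,-3)=1 f(3,-1)=3 f(3,1)=3 f(3,3)=1
t=4: f(4,-4)=1 f(4,-2)=4 f(4,0)=6 f(4,2)=4 f(4,4)=1
t=5: f(5,-3)=5 f(5,-1)=10 f(5,1)=10 f(5,3)=5 f(5,5)=1
t=6: f(6,-4)=5 f(6,-2)=15 f(6,0)=20 f(6,2)=15 f(6,4)=6 f(6,6)=1
t=7: f(7,-3)=20 f(7,-1)=35 f(7,1)=35 f(7,3)=21 f(7,5)=7 f(7,7)=1
t=8: f(8,-4)=20 f(8,-2)=55 f(8,0)=70 f(8,2)=56 f(8,4)=28 f(8,6)=8 f(8,8)=1
t=9: f(9,-3)=75 f(9,-1)=125 f(9,1)=126 f(9,3)=84 f(9,5)=36 f(9,7)=9 f(9,9)=1
t=10: f(10,-4)=75 f(10,-2)=200 f(10,0)=251 f(10,2)=210 f(10,4)=120 f(10,6)=45 f(10,8)=10 f(10,10)=1
t=11: f(11,-3)=275 f(11,-1)=451 f(11,1)=461 f(11,3)=330 f(11,5)=165 f(11,7)=55 f(11,9)=11 f(11,11)=1
t=12: f(12,-4)=275 f(12,-2)=726 f(12,0)=912 f(12,2)=791 f(12,4)=495 f(12,6)=220 f(12,8)=66 f(12,10)=12 f(12,12)=1
t=13: f(13,-3)=1001 f(13,-1)=1638 f(13,1)=1703 f(13,3)=1286 f(13,5)=715 f(13,7)=286 f(13,9)=78 f(13,11)=13 f(13,13)=1
t=14: f(14,-4)=1001 f(14,-2)=2639 f(14,0)=3341 f(14,2)=2989 f(14,4)=2001 f(14,6)=1001 f(14,8)=364 f(14,10)=91 f(14,12)=14 f(14,14)=1
Σ_s f(14,s) = 13442
P = 13442/16384 = 6721/8192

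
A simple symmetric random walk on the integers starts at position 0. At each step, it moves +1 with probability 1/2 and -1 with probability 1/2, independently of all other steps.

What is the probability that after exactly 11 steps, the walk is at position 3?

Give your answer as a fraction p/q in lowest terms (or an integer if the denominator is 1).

Answer: 165/1024

Derivation:
To reach position 3 after 11 steps: need 7 steps of +1 and 4 of -1.
Favorable paths: C(11,7) = 330
Total paths: 2^11 = 2048
P = 330/2048 = 165/1024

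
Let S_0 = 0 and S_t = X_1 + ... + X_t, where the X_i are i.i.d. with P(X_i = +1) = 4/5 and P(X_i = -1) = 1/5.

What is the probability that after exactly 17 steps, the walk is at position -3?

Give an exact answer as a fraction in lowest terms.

To reach position -3 after 17 steps: need 7 steps of +1 and 10 steps of -1.
Number of such sequences: C(17,7) = 19448
Each has probability (4/5)^7 · (1/5)^10 = 16384/762939453125
P = 19448 · 16384/762939453125 = 318636032/762939453125

Answer: 318636032/762939453125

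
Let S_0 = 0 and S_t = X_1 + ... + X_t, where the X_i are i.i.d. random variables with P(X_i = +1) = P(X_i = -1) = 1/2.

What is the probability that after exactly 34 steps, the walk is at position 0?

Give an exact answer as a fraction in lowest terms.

Answer: 583401555/4294967296

Derivation:
To return to 0 after 34 steps: need exactly 17 steps of +1 and 17 of -1.
Favorable paths: C(34,17) = 2333606220
Total paths: 2^34 = 17179869184
P = 2333606220/17179869184 = 583401555/4294967296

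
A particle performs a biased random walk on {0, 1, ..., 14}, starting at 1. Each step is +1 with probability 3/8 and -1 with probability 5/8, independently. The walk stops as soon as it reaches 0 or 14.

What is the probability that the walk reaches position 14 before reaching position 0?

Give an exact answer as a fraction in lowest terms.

Biased walk: p = 3/8, q = 5/8, r = q/p = 5/3
Gambler's ruin: P(hit 14 before 0 | start at 1) = (1 - r^a)/(1 - r^N)
r^1 = 5/3; r^14 = 6103515625/4782969
P = (1 - 5/3) / (1 - 6103515625/4782969) = -2/3 / -6098732656/4782969 = 1594323/3049366328

Answer: 1594323/3049366328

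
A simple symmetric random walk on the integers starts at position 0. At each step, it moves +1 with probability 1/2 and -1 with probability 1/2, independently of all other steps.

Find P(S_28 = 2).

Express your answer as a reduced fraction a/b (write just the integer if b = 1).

To reach position 2 after 28 steps: need 15 steps of +1 and 13 of -1.
Favorable paths: C(28,15) = 37442160
Total paths: 2^28 = 268435456
P = 37442160/268435456 = 2340135/16777216

Answer: 2340135/16777216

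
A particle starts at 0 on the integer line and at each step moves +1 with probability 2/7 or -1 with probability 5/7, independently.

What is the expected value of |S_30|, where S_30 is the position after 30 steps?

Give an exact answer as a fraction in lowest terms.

S_30 takes values m ≡ 0 (mod 2) with |m| ≤ 30; P(S_30=m) = C(30,(30+m)/2) · (2/7)^((30+m)/2) · (5/7)^((30-m)/2).
Distribution: P(S=-30)=931322574615478515625/22539340290692258087863249, P(S=-28)=11175870895385742187500/22539340290692258087863249, P(S=-26)=64820051193237304687500/22539340290692258087863249, P(S=-24)=34570693969726562500000/3219905755813179726837607, P(S=-22)=93340873718261718750000/3219905755813179726837607, P(S=-20)=194149017333984375000000/3219905755813179726837607, P(S=-18)=323581695556640625000000/3219905755813179726837607, P(S=-16)=3106384277343750000000000/22539340290692258087863249, P(S=-14)=3572341918945312500000000/22539340290692258087863249, P(S=-12)=3492956542968750000000000/22539340290692258087863249, P(S=-10)=419154785156250000000000/3219905755813179726837607, P(S=-8)=304839843750000000000000/3219905755813179726837607, P(S=-6)=193065234375000000000000/3219905755813179726837607, P(S=-4)=106928437500000000000000/3219905755813179726837607, P(S=-2)=363556687500000000000000/22539340290692258087863249, P(S=0)=155117520000000000000000/22539340290692258087863249, P(S=2)=58169070000000000000000/22539340290692258087863249, P(S=4)=2737368000000000000000/3219905755813179726837607, P(S=6)=790795200000000000000/3219905755813179726837607, P(S=8)=199779840000000000000/3219905755813179726837607, P(S=10)=43951564800000000000/3219905755813179726837607, P(S=12)=58602086400000000000/22539340290692258087863249, P(S=14)=9589432320000000000/22539340290692258087863249, P(S=16)=1334181888000000000/22539340290692258087863249, P(S=18)=22236364800000000/3219905755813179726837607, P(S=20)=2134691020800000/3219905755813179726837607, P(S=22)=164207001600000/3219905755813179726837607, P(S=24)=9730785280000/3219905755813179726837607, P(S=26)=2919235584000/22539340290692258087863249, P(S=28)=80530636800/22539340290692258087863249, P(S=30)=1073741824/22539340290692258087863249
E[|S_30|] = Σ_m |m|·P(S_30=m) = 290274166172416241576802870/22539340290692258087863249

Answer: 290274166172416241576802870/22539340290692258087863249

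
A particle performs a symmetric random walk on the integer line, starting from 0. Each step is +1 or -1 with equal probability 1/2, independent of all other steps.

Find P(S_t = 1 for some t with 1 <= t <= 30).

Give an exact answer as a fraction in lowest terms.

Count via complement. Let g(t,s) = #length-t paths at position s with S_1..S_t all ≠ 1.
g(t,s) = g(t-1,s-1) + g(t-1,s+1) for s ≠ 1; g(t,1) = 0.
t=0: g(0,0)=1
t=1: g(1,-1)=1
t=2: g(2,-2)=1 g(2,0)=1
t=3: g(3,-3)=1 g(3,-1)=2
t=4: g(4,-4)=1 g(4,-2)=3 g(4,0)=2
t=5: g(5,-5)=1 g(5,-3)=4 g(5,-1)=5
t=6: g(6,-6)=1 g(6,-4)=5 g(6,-2)=9 g(6,0)=5
t=7: g(7,-7)=1 g(7,-5)=6 g(7,-3)=14 g(7,-1)=14
t=8: g(8,-8)=1 g(8,-6)=7 g(8,-4)=20 g(8,-2)=28 g(8,0)=14
t=9: g(9,-9)=1 g(9,-7)=8 g(9,-5)=27 g(9,-3)=48 g(9,-1)=42
t=10: g(10,-10)=1 g(10,-8)=9 g(10,-6)=35 g(10,-4)=75 g(10,-2)=90 g(10,0)=42
t=11: g(11,-11)=1 g(11,-9)=10 g(11,-7)=44 g(11,-5)=110 g(11,-3)=165 g(11,-1)=132
t=12: g(12,-12)=1 g(12,-10)=11 g(12,-8)=54 g(12,-6)=154 g(12,-4)=275 g(12,-2)=297 g(12,0)=132
t=13: g(13,-13)=1 g(13,-11)=12 g(13,-9)=65 g(13,-7)=208 g(13,-5)=429 g(13,-3)=572 g(13,-1)=429
t=14: g(14,-14)=1 g(14,-12)=13 g(14,-10)=77 g(14,-8)=273 g(14,-6)=637 g(14,-4)=1001 g(14,-2)=1001 g(14,0)=429
t=15: g(15,-15)=1 g(15,-13)=14 g(15,-11)=90 g(15,-9)=350 g(15,-7)=910 g(15,-5)=1638 g(15,-3)=2002 g(15,-1)=1430
t=16: g(16,-16)=1 g(16,-14)=15 g(16,-12)=104 g(16,-10)=440 g(16,-8)=1260 g(16,-6)=2548 g(16,-4)=3640 g(16,-2)=3432 g(16,0)=1430
t=17: g(17,-17)=1 g(17,-15)=16 g(17,-13)=119 g(17,-11)=544 g(17,-9)=1700 g(17,-7)=3808 g(17,-5)=6188 g(17,-3)=7072 g(17,-1)=4862
t=18: g(18,-18)=1 g(18,-16)=17 g(18,-14)=135 g(18,-12)=663 g(18,-10)=2244 g(18,-8)=5508 g(18,-6)=9996 g(18,-4)=13260 g(18,-2)=11934 g(18,0)=4862
t=19: g(19,-19)=1 g(19,-17)=18 g(19,-15)=152 g(19,-13)=798 g(19,-11)=2907 g(19,-9)=7752 g(19,-7)=15504 g(19,-5)=23256 g(19,-3)=25194 g(19,-1)=16796
t=20: g(20,-20)=1 g(20,-18)=19 g(20,-16)=170 g(20,-14)=950 g(20,-12)=3705 g(20,-10)=10659 g(20,-8)=23256 g(20,-6)=38760 g(20,-4)=48450 g(20,-2)=41990 g(20,0)=16796
t=21: g(21,-21)=1 g(21,-19)=20 g(21,-17)=189 g(21,-15)=1120 g(21,-13)=4655 g(21,-11)=14364 g(21,-9)=33915 g(21,-7)=62016 g(21,-5)=87210 g(21,-3)=90440 g(21,-1)=58786
t=22: g(22,-22)=1 g(22,-20)=21 g(22,-18)=209 g(22,-16)=1309 g(22,-14)=5775 g(22,-12)=19019 g(22,-10)=48279 g(22,-8)=95931 g(22,-6)=149226 g(22,-4)=177650 g(22,-2)=149226 g(22,0)=58786
t=23: g(23,-23)=1 g(23,-21)=22 g(23,-19)=230 g(23,-17)=1518 g(23,-15)=7084 g(23,-13)=24794 g(23,-11)=67298 g(23,-9)=144210 g(23,-7)=245157 g(23,-5)=326876 g(23,-3)=326876 g(23,-1)=208012
t=24: g(24,-24)=1 g(24,-22)=23 g(24,-20)=252 g(24,-18)=1748 g(24,-16)=8602 g(24,-14)=31878 g(24,-12)=92092 g(24,-10)=211508 g(24,-8)=389367 g(24,-6)=572033 g(24,-4)=653752 g(24,-2)=534888 g(24,0)=208012
t=25: g(25,-25)=1 g(25,-23)=24 g(25,-21)=275 g(25,-19)=2000 g(25,-17)=10350 g(25,-15)=40480 g(25,-13)=123970 g(25,-11)=303600 g(25,-9)=600875 g(25,-7)=961400 g(25,-5)=1225785 g(25,-3)=1188640 g(25,-1)=742900
t=26: g(26,-26)=1 g(26,-24)=25 g(26,-22)=299 g(26,-20)=2275 g(26,-18)=12350 g(26,-16)=50830 g(26,-14)=164450 g(26,-12)=427570 g(26,-10)=904475 g(26,-8)=1562275 g(26,-6)=2187185 g(26,-4)=2414425 g(26,-2)=1931540 g(26,0)=742900
t=27: g(27,-27)=1 g(27,-25)=26 g(27,-23)=324 g(27,-21)=2574 g(27,-19)=14625 g(27,-17)=63180 g(27,-15)=215280 g(27,-13)=592020 g(27,-11)=1332045 g(27,-9)=2466750 g(27,-7)=3749460 g(27,-5)=4601610 g(27,-3)=4345965 g(27,-1)=2674440
t=28: g(28,-28)=1 g(28,-26)=27 g(28,-24)=350 g(28,-22)=2898 g(28,-20)=17199 g(28,-18)=77805 g(28,-16)=278460 g(28,-14)=807300 g(28,-12)=1924065 g(28,-10)=3798795 g(28,-8)=6216210 g(28,-6)=8351070 g(28,-4)=8947575 g(28,-2)=7020405 g(28,0)=2674440
t=29: g(29,-29)=1 g(29,-27)=28 g(29,-25)=377 g(29,-23)=3248 g(29,-21)=20097 g(29,-19)=95004 g(29,-17)=356265 g(29,-15)=1085760 g(29,-13)=2731365 g(29,-11)=5722860 g(29,-9)=10015005 g(29,-7)=14567280 g(29,-5)=17298645 g(29,-3)=15967980 g(29,-1)=9694845
t=30: g(30,-30)=1 g(30,-28)=29 g(30,-26)=405 g(30,-24)=3625 g(30,-22)=23345 g(30,-20)=115101 g(30,-18)=451269 g(30,-16)=1442025 g(30,-14)=3817125 g(30,-12)=8454225 g(30,-10)=15737865 g(30,-8)=24582285 g(30,-6)=31865925 g(30,-4)=33266625 g(30,-2)=25662825 g(30,0)=9694845
Paths never hitting 1: Σ_s g(30,s) = 155117520
Paths hitting 1: 2^30 - 155117520 = 918624304
P = 918624304/1073741824 = 57414019/67108864

Answer: 57414019/67108864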